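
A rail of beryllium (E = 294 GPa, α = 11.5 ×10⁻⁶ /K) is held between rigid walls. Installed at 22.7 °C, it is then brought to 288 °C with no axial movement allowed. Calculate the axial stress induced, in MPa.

ΔT = 265.3 K. Constrained thermal stress σ = E·α·ΔT = 294.0×10³ MPa × 11.5×10⁻⁶ × 265.3 = 897 MPa (compressive).

897 MPa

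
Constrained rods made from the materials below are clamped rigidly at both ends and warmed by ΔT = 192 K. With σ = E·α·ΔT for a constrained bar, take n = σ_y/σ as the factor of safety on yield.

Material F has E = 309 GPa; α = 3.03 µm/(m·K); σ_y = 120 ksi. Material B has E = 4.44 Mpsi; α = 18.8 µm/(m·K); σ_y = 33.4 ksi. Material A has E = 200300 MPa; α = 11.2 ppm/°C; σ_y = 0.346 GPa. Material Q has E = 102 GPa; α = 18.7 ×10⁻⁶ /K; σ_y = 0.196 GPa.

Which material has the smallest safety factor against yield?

Per material, after unit conversion:
  material F: E = 309.0, α = 3.03, σ_y = 827.4 → σ = 180 MPa, n = 4.60
  material B: E = 30.61, α = 18.8, σ_y = 230.3 → σ = 110 MPa, n = 2.08
  material A: E = 200.3, α = 11.2, σ_y = 346.0 → σ = 431 MPa, n = 0.803
  material Q: E = 102.0, α = 18.7, σ_y = 196.0 → σ = 366 MPa, n = 0.535
The minimum is material Q at n = 0.535.

material Q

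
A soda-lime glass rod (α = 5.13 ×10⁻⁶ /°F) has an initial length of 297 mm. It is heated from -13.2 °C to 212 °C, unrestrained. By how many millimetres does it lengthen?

0.618 mm

Convert α: 5.13×10⁻⁶/°F × (9/5) = 9.23×10⁻⁶/K.
ΔT = 212 − (-13.2) = 225.2 K.
ΔL = α·L₀·ΔT = 9.23×10⁻⁶ × 297 mm × 225.2 K = 0.618 mm.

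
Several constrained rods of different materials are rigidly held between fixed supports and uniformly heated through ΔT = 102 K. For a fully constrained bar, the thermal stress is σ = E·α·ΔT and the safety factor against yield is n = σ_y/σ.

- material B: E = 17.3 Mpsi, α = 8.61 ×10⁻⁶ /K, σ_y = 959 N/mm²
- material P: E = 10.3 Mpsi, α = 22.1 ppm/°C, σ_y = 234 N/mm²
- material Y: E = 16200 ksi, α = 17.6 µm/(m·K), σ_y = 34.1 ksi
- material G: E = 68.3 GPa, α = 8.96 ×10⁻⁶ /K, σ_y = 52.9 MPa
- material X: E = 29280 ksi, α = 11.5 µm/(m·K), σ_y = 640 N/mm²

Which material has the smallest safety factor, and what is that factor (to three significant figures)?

material G, n = 0.847

Converting E to GPa, α to ×10⁻⁶/K, σ_y to MPa, then σ and n for each:
  material B: E = 119.3, α = 8.61, σ_y = 959.0 → σ = 105 MPa, n = 9.15
  material P: E = 71.02, α = 22.1, σ_y = 234.0 → σ = 160 MPa, n = 1.46
  material Y: E = 111.7, α = 17.6, σ_y = 235.1 → σ = 201 MPa, n = 1.17
  material G: E = 68.30, α = 8.96, σ_y = 52.90 → σ = 62.4 MPa, n = 0.847
  material X: E = 201.9, α = 11.5, σ_y = 640.0 → σ = 237 MPa, n = 2.70
Smallest n: material G with n = 0.847.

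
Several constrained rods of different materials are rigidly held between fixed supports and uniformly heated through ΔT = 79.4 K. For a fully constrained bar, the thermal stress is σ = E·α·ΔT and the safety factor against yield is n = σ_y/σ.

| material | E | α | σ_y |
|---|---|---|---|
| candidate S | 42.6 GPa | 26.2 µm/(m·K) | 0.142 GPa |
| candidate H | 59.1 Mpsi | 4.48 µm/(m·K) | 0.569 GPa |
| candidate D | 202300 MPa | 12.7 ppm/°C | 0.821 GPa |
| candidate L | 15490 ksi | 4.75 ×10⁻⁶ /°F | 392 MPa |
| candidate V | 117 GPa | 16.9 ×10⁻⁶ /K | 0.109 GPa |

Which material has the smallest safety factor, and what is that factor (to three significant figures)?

candidate V, n = 0.694

In consistent units (E in GPa, α in ×10⁻⁶/K, σ_y in MPa):
  candidate S: E = 42.60, α = 26.2, σ_y = 142.0 → σ = 88.6 MPa, n = 1.60
  candidate H: E = 407.5, α = 4.48, σ_y = 569.0 → σ = 145 MPa, n = 3.93
  candidate D: E = 202.3, α = 12.7, σ_y = 821.0 → σ = 204 MPa, n = 4.02
  candidate L: E = 106.8, α = 8.55, σ_y = 392.0 → σ = 72.5 MPa, n = 5.41
  candidate V: E = 117.0, α = 16.9, σ_y = 109.0 → σ = 157 MPa, n = 0.694
Candidate V has the lowest safety factor, n = 0.694.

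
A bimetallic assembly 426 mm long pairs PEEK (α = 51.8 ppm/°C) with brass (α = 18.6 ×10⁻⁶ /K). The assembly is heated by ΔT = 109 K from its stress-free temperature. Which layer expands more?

PEEK

α(PEEK) = 51.8×10⁻⁶/K vs α(brass) = 18.6×10⁻⁶/K.
Higher α expands more for the same ΔT: PEEK.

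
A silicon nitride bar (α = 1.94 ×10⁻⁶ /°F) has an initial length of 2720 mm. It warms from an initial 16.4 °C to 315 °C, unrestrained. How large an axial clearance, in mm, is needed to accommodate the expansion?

Convert α: 1.94×10⁻⁶/°F × (9/5) = 3.49×10⁻⁶/K.
ΔT = 315 − 16.4 = 298.6 K.
ΔL = α·L₀·ΔT = 3.49×10⁻⁶ × 2720 mm × 298.6 K = 2.84 mm.

2.84 mm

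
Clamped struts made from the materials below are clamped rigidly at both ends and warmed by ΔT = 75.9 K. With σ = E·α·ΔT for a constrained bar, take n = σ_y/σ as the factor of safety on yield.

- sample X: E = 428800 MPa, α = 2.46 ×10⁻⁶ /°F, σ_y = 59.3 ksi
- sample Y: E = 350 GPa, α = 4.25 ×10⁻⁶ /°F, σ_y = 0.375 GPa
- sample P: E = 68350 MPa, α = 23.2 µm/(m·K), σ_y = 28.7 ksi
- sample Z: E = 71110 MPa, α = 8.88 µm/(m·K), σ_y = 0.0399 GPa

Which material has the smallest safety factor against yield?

sample Z

In consistent units (E in GPa, α in ×10⁻⁶/K, σ_y in MPa):
  sample X: E = 428.8, α = 4.43, σ_y = 408.9 → σ = 144 MPa, n = 2.84
  sample Y: E = 350.0, α = 7.65, σ_y = 375.0 → σ = 203 MPa, n = 1.85
  sample P: E = 68.35, α = 23.2, σ_y = 197.9 → σ = 120 MPa, n = 1.64
  sample Z: E = 71.11, α = 8.88, σ_y = 39.90 → σ = 47.9 MPa, n = 0.833
The minimum is sample Z at n = 0.833.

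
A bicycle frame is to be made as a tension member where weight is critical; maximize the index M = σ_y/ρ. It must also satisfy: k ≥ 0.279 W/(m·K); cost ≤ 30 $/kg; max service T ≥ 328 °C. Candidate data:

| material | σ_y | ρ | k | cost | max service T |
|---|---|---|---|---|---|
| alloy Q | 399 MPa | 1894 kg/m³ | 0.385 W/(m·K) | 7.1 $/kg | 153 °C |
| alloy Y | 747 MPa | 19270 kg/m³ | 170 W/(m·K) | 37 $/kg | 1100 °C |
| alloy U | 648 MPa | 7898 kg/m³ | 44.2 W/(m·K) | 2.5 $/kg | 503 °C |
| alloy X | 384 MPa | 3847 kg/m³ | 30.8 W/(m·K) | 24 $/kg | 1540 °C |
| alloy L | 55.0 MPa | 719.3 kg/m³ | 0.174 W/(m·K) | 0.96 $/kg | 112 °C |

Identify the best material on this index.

Screen on constraints: k ≥ 0.279 W/(m·K); cost ≤ 30 $/kg; max service T ≥ 328 °C. Survivors: alloy U, alloy X.
Evaluate M for each candidate:
  alloy X: M = 99.8 kN·m/kg
  alloy U: M = 82.0 kN·m/kg
Highest index: alloy X.

alloy X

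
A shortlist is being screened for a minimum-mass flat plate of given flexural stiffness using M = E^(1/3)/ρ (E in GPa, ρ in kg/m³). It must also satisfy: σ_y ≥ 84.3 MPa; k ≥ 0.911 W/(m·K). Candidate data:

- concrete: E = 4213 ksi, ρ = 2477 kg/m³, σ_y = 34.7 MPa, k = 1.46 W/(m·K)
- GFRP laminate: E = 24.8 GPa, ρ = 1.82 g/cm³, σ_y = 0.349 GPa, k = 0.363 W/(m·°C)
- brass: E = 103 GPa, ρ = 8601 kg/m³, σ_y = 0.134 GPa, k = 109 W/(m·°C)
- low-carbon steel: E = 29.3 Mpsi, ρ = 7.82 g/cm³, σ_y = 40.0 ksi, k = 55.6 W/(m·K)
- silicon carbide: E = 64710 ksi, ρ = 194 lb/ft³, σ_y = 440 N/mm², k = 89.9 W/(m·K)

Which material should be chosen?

Screen on constraints: σ_y ≥ 84.3 MPa; k ≥ 0.911 W/(m·K). Survivors: brass, low-carbon steel, silicon carbide.
After converting to SI:
  brass: E = 103.0 GPa, ρ = 8601 kg/m³
  low-carbon steel: E = 202.0 GPa, ρ = 7820 kg/m³
  silicon carbide: E = 446.2 GPa, ρ = 3108 kg/m³
  silicon carbide: M = 2.46×10⁻³
  low-carbon steel: M = 0.750×10⁻³
  brass: M = 0.545×10⁻³
Silicon carbide has the largest M.

silicon carbide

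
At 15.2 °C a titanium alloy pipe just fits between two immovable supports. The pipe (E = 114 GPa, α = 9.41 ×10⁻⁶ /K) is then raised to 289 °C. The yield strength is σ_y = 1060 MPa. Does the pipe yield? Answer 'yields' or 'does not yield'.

does not yield

ΔT = 273.8 K. Constrained thermal stress σ = E·α·ΔT = 114.0×10³ MPa × 9.41×10⁻⁶ × 273.8 = 294 MPa (compressive).
Compare to σ_y = 1060 MPa: σ < σ_y, so it does not yield.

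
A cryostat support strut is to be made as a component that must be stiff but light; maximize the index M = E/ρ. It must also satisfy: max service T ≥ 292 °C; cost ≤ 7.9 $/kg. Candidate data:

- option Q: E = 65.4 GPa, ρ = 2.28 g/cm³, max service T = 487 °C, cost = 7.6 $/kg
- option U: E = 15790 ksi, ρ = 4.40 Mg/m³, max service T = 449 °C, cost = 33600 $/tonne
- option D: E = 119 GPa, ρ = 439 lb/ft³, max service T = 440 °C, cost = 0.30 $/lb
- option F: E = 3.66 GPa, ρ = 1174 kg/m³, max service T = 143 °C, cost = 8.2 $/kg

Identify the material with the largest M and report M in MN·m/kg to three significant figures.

option Q, M = 28.7 MN·m/kg

Screen on constraints: max service T ≥ 292 °C; cost ≤ 7.9 $/kg. Survivors: option Q, option D.
Convert each candidate to consistent units, then evaluate M:
  option Q: E = 65.40 GPa, ρ = 2280 kg/m³
  option D: E = 119.0 GPa, ρ = 7032 kg/m³
  option Q: M = 28.7 MN·m/kg
  option D: M = 16.9 MN·m/kg
Option Q ranks first.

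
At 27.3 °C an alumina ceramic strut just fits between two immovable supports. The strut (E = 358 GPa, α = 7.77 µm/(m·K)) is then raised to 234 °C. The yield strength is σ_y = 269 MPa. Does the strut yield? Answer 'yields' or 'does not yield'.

yields

ΔT = 206.7 K. Constrained thermal stress σ = E·α·ΔT = 358.0×10³ MPa × 7.77×10⁻⁶ × 206.7 = 575 MPa (compressive).
Compare to σ_y = 269 MPa: σ ≥ σ_y, so it yields.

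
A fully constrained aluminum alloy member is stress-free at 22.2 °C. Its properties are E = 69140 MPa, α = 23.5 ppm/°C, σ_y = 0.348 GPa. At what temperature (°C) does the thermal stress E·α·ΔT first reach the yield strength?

236 °C

E = 69140 MPa = 69.14 GPa.
σ_y = 0.348 GPa = 348.0 MPa.
E·α·ΔT = 348.0 MPa ⇒ ΔT = 348.0 / (69.14×10³ × 23.5×10⁻⁶) = 214.2 K.
T = 22.2 + 214.2 = 236.4 °C.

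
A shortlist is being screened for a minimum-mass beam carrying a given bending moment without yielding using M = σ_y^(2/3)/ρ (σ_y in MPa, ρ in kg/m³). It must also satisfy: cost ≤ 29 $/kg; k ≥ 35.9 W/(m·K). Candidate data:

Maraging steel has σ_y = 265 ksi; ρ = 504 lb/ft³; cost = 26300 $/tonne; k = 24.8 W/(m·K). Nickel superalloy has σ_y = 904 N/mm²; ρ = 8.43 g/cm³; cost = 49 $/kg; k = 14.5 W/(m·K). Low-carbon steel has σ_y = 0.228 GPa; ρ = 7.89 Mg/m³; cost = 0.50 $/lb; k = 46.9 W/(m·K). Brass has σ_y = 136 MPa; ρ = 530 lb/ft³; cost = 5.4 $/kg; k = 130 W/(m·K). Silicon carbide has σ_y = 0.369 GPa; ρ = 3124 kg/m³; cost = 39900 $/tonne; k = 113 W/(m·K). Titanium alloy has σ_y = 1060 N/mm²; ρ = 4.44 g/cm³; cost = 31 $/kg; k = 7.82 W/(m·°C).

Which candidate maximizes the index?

Screen on constraints: cost ≤ 29 $/kg; k ≥ 35.9 W/(m·K). Survivors: low-carbon steel, brass.
In SI units:
  low-carbon steel: σ_y = 228.0 MPa, ρ = 7890 kg/m³
  brass: σ_y = 136.0 MPa, ρ = 8490 kg/m³
  low-carbon steel: M = 4.73×10⁻³
  brass: M = 3.12×10⁻³
Low-carbon steel ranks first.

low-carbon steel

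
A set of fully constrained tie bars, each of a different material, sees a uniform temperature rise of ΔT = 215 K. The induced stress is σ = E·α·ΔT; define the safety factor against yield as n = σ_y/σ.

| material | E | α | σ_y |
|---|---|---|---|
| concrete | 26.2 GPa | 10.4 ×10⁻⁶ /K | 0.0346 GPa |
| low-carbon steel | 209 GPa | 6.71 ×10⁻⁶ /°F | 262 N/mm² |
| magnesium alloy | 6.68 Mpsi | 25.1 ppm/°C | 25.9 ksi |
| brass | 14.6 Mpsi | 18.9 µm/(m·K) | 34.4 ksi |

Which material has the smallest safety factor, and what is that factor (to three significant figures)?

low-carbon steel, n = 0.483

Converting E to GPa, α to ×10⁻⁶/K, σ_y to MPa, then σ and n for each:
  concrete: E = 26.20, α = 10.4, σ_y = 34.60 → σ = 58.6 MPa, n = 0.591
  low-carbon steel: E = 209.0, α = 12.1, σ_y = 262.0 → σ = 543 MPa, n = 0.483
  magnesium alloy: E = 46.06, α = 25.1, σ_y = 178.6 → σ = 249 MPa, n = 0.718
  brass: E = 100.7, α = 18.9, σ_y = 237.2 → σ = 409 MPa, n = 0.580
Smallest n: low-carbon steel with n = 0.483.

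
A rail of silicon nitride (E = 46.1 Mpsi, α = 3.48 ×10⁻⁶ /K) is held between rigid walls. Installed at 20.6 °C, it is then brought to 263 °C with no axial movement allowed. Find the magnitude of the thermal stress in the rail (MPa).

268 MPa

E = 46.1 Mpsi = 317.8 GPa.
ΔT = 242.4 K. Constrained thermal stress σ = E·α·ΔT = 317.8×10³ MPa × 3.48×10⁻⁶ × 242.4 = 268 MPa (compressive).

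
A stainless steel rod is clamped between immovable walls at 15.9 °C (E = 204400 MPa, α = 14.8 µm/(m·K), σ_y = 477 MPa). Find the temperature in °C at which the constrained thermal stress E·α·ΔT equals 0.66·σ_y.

E = 204400 MPa = 204.4 GPa.
E·α·ΔT = 314.8 MPa ⇒ ΔT = 314.8 / (204.4×10³ × 14.8×10⁻⁶) = 104.1 K.
T = 15.9 + 104.1 = 120.0 °C.

120 °C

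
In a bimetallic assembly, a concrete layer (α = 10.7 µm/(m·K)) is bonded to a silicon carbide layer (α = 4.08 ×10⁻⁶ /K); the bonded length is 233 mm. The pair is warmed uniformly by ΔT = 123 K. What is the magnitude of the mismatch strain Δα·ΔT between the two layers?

8.14×10⁻⁴

Δα = |10.7 − 4.08|×10⁻⁶/K = 6.62×10⁻⁶/K.
Mismatch strain = Δα·ΔT = 6.62×10⁻⁶ × 123.0 = 8.14×10⁻⁴.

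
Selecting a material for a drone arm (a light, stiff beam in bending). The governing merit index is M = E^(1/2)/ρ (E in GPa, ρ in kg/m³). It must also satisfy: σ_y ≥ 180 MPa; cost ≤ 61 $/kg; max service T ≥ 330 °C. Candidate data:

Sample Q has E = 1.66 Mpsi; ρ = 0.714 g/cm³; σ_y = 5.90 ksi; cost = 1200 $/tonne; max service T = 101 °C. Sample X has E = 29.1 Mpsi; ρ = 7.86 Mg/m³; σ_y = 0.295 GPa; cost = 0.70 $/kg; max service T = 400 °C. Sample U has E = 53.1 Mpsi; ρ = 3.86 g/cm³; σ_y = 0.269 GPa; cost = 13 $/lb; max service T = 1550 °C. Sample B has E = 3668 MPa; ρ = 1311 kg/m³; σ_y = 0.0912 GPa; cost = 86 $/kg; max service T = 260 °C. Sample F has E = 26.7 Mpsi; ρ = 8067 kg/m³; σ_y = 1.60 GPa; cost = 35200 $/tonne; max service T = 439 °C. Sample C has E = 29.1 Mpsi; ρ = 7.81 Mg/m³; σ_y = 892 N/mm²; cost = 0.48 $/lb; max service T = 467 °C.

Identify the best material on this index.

sample U

Screen on constraints: σ_y ≥ 180 MPa; cost ≤ 61 $/kg; max service T ≥ 330 °C. Survivors: sample X, sample U, sample F, sample C.
Putting every candidate on a common basis:
  sample X: E = 200.6 GPa, ρ = 7860 kg/m³
  sample U: E = 366.1 GPa, ρ = 3860 kg/m³
  sample F: E = 184.1 GPa, ρ = 8067 kg/m³
  sample C: E = 200.6 GPa, ρ = 7810 kg/m³
  sample U: M = 4.96×10⁻³
  sample C: M = 1.81×10⁻³
  sample X: M = 1.80×10⁻³
  sample F: M = 1.68×10⁻³
The maximum is for sample U.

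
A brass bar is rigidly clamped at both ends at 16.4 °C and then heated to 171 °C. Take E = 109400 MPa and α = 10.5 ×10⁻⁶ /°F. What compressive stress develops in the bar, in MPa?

E = 109400 MPa = 109.4 GPa.
α = 10.5×10⁻⁶/°F × 9/5 = 18.9×10⁻⁶/K.
ΔT = 154.6 K. Constrained thermal stress σ = E·α·ΔT = 109.4×10³ MPa × 18.9×10⁻⁶ × 154.6 = 320 MPa (compressive).

320 MPa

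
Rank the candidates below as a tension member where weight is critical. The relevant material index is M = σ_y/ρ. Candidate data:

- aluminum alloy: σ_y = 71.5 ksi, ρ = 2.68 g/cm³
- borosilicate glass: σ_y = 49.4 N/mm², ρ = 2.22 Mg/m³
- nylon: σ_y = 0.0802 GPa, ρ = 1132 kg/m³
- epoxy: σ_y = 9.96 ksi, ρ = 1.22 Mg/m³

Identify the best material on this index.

In SI units:
  aluminum alloy: σ_y = 493.0 MPa, ρ = 2680 kg/m³
  borosilicate glass: σ_y = 49.40 MPa, ρ = 2220 kg/m³
  nylon: σ_y = 80.20 MPa, ρ = 1132 kg/m³
  epoxy: σ_y = 68.67 MPa, ρ = 1220 kg/m³
  aluminum alloy: M = 184 kN·m/kg
  nylon: M = 70.8 kN·m/kg
  epoxy: M = 56.3 kN·m/kg
  borosilicate glass: M = 22.3 kN·m/kg
Aluminum alloy has the largest M.

aluminum alloy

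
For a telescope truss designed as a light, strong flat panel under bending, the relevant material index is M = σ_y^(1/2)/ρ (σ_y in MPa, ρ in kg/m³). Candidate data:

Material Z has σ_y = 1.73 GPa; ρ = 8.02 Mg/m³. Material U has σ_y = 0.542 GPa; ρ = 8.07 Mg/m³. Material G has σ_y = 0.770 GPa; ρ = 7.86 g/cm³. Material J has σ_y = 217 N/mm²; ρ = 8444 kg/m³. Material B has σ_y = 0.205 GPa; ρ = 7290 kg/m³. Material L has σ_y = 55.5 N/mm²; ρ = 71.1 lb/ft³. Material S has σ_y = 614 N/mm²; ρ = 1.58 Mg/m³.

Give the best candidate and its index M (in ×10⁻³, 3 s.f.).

material S, M = 15.7×10⁻³

In SI units:
  material Z: σ_y = 1730 MPa, ρ = 8020 kg/m³
  material U: σ_y = 542.0 MPa, ρ = 8070 kg/m³
  material G: σ_y = 770.0 MPa, ρ = 7860 kg/m³
  material J: σ_y = 217.0 MPa, ρ = 8444 kg/m³
  material B: σ_y = 205.0 MPa, ρ = 7290 kg/m³
  material L: σ_y = 55.50 MPa, ρ = 1139 kg/m³
  material S: σ_y = 614.0 MPa, ρ = 1580 kg/m³
  material S: M = 15.7×10⁻³
  material L: M = 6.54×10⁻³
  material Z: M = 5.19×10⁻³
  material G: M = 3.53×10⁻³
  material U: M = 2.88×10⁻³
  material B: M = 1.96×10⁻³
  material J: M = 1.74×10⁻³
Material S has the largest M.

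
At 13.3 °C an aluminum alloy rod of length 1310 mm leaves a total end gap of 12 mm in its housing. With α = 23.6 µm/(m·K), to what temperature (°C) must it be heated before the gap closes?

401 °C

α·L₀·ΔT = 12.0 mm ⇒ ΔT = 12.0 / (23.6×10⁻⁶ × 1310.0) = 388.1 K.
T = 13.3 + 388.1 = 401.4 °C.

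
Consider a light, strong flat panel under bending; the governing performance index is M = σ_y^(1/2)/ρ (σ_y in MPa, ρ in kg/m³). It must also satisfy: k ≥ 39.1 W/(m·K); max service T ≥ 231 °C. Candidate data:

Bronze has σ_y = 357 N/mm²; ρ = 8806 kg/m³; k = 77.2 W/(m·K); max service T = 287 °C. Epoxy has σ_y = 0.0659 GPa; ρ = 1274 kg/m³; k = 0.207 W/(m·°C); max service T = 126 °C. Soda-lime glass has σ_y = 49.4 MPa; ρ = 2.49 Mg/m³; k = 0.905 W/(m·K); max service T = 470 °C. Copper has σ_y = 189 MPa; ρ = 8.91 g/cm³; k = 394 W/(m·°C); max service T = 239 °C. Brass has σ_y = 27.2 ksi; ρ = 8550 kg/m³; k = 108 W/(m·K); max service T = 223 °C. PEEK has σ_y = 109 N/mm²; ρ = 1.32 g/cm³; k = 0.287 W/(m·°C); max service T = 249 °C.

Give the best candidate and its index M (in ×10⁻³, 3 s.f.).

Screen on constraints: k ≥ 39.1 W/(m·K); max service T ≥ 231 °C. Survivors: bronze, copper.
Normalizing units and computing the index:
  bronze: σ_y = 357.0 MPa, ρ = 8806 kg/m³
  copper: σ_y = 189.0 MPa, ρ = 8910 kg/m³
  bronze: M = 2.15×10⁻³
  copper: M = 1.54×10⁻³
Bronze has the largest M.

bronze, M = 2.15×10⁻³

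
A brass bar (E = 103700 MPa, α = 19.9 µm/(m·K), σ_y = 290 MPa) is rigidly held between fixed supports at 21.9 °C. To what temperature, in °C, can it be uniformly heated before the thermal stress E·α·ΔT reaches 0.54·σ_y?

97.8 °C

E = 103700 MPa = 103.7 GPa.
E·α·ΔT = 156.6 MPa ⇒ ΔT = 156.6 / (103.7×10³ × 19.9×10⁻⁶) = 75.89 K.
T = 21.9 + 75.89 = 97.79 °C.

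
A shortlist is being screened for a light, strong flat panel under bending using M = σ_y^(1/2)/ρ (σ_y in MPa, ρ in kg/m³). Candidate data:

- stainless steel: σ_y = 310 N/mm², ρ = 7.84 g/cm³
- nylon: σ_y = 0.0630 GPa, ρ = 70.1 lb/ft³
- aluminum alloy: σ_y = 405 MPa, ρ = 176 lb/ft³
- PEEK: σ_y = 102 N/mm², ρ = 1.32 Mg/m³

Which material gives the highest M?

PEEK

In SI units:
  stainless steel: σ_y = 310.0 MPa, ρ = 7840 kg/m³
  nylon: σ_y = 63.00 MPa, ρ = 1123 kg/m³
  aluminum alloy: σ_y = 405.0 MPa, ρ = 2819 kg/m³
  PEEK: σ_y = 102.0 MPa, ρ = 1320 kg/m³
  PEEK: M = 7.65×10⁻³
  aluminum alloy: M = 7.14×10⁻³
  nylon: M = 7.07×10⁻³
  stainless steel: M = 2.25×10⁻³
The maximum is for PEEK.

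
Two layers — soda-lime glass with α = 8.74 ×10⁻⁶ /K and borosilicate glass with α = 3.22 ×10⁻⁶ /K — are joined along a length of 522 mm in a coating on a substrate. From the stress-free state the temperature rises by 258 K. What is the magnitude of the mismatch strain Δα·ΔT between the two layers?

Δα = |8.74 − 3.22|×10⁻⁶/K = 5.52×10⁻⁶/K.
Mismatch strain = Δα·ΔT = 5.52×10⁻⁶ × 258.0 = 1.42×10⁻³.

1.42×10⁻³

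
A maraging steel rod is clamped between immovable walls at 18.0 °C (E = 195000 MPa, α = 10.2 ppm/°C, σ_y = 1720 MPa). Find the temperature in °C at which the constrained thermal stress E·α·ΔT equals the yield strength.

883 °C

E = 195000 MPa = 195.0 GPa.
E·α·ΔT = 1720 MPa ⇒ ΔT = 1720 / (195.0×10³ × 10.2×10⁻⁶) = 864.8 K.
T = 18.0 + 864.8 = 882.8 °C.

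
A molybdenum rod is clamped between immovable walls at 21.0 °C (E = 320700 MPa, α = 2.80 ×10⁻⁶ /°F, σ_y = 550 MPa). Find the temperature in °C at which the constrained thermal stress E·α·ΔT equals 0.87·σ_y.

E = 320700 MPa = 320.7 GPa.
α = 2.80×10⁻⁶/°F × 9/5 = 5.04×10⁻⁶/K.
E·α·ΔT = 478.5 MPa ⇒ ΔT = 478.5 / (320.7×10³ × 5.04×10⁻⁶) = 296.0 K.
T = 21.0 + 296.0 = 317.0 °C.

317 °C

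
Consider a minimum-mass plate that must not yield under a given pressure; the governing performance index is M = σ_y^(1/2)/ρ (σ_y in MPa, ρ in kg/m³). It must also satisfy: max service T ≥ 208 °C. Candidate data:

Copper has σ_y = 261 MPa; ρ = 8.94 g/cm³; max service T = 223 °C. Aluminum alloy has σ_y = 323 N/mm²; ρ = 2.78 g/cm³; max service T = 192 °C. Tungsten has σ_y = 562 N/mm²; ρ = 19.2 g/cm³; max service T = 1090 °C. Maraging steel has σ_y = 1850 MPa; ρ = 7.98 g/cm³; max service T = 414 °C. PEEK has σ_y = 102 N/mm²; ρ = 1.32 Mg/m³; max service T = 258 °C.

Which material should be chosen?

Screen on constraints: max service T ≥ 208 °C. Survivors: copper, tungsten, maraging steel, PEEK.
In SI units:
  copper: σ_y = 261.0 MPa, ρ = 8940 kg/m³
  tungsten: σ_y = 562.0 MPa, ρ = 19200 kg/m³
  maraging steel: σ_y = 1850 MPa, ρ = 7980 kg/m³
  PEEK: σ_y = 102.0 MPa, ρ = 1320 kg/m³
  PEEK: M = 7.65×10⁻³
  maraging steel: M = 5.39×10⁻³
  copper: M = 1.81×10⁻³
  tungsten: M = 1.23×10⁻³
Highest index: PEEK.

PEEK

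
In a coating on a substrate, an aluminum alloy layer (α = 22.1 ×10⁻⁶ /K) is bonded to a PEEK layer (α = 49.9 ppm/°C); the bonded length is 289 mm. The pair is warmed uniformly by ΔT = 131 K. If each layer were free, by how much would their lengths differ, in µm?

1050 µm

Δα = |22.1 − 49.9|×10⁻⁶/K = 27.8×10⁻⁶/K.
ΔL_mismatch = Δα·L·ΔT = 27.8×10⁻⁶ × 289.0 mm × 131.0 K = 1050 µm.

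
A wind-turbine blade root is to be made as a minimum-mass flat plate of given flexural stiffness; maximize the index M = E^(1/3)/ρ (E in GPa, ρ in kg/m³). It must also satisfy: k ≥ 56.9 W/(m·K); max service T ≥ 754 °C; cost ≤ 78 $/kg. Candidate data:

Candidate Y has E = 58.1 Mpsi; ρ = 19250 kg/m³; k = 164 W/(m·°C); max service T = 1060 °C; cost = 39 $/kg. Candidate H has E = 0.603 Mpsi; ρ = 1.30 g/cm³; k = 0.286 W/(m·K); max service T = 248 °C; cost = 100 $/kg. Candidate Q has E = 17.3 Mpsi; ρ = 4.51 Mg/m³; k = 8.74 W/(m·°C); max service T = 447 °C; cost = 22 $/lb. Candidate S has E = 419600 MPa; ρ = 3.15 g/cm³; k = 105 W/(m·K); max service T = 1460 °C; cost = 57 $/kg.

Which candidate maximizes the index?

Screen on constraints: k ≥ 56.9 W/(m·K); max service T ≥ 754 °C; cost ≤ 78 $/kg. Survivors: candidate Y, candidate S.
In SI units:
  candidate Y: E = 400.6 GPa, ρ = 19250 kg/m³
  candidate S: E = 419.6 GPa, ρ = 3150 kg/m³
  candidate S: M = 2.38×10⁻³
  candidate Y: M = 0.383×10⁻³
The maximum is for candidate S.

candidate S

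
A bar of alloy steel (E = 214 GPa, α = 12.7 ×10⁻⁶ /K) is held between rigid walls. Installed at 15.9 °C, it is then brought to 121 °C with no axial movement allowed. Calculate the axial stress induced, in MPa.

ΔT = 105.1 K. Constrained thermal stress σ = E·α·ΔT = 214.0×10³ MPa × 12.7×10⁻⁶ × 105.1 = 286 MPa (compressive).

286 MPa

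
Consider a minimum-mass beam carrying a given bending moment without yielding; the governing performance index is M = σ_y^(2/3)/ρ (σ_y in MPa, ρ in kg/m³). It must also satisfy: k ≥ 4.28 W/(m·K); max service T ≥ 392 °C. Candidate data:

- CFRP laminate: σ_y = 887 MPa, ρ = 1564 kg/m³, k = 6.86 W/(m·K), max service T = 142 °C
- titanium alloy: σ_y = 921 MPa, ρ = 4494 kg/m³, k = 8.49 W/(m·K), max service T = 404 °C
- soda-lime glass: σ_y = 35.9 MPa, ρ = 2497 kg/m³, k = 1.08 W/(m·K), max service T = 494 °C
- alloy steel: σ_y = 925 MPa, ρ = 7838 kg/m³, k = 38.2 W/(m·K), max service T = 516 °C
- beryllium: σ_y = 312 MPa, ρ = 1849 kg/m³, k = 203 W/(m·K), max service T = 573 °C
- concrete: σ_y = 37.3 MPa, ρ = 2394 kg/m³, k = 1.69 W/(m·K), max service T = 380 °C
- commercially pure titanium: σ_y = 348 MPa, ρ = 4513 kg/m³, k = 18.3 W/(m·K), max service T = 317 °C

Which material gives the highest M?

beryllium

Screen on constraints: k ≥ 4.28 W/(m·K); max service T ≥ 392 °C. Survivors: titanium alloy, alloy steel, beryllium.
Evaluate M for each candidate:
  beryllium: M = 24.9×10⁻³
  titanium alloy: M = 21.1×10⁻³
  alloy steel: M = 12.1×10⁻³
Beryllium has the largest M.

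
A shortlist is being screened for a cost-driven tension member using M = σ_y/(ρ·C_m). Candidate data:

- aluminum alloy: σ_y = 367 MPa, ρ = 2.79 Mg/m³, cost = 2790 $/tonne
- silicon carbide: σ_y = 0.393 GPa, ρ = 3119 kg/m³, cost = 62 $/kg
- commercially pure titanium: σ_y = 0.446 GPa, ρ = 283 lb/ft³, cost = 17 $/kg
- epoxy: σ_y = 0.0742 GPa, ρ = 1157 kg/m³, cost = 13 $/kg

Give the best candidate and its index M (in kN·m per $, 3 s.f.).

Convert each candidate to consistent units, then evaluate M:
  aluminum alloy: σ_y = 367.0 MPa, ρ = 2790 kg/m³, cost = 2.790 $/kg
  silicon carbide: σ_y = 393.0 MPa, ρ = 3119 kg/m³, cost = 62.00 $/kg
  commercially pure titanium: σ_y = 446.0 MPa, ρ = 4533 kg/m³, cost = 17.00 $/kg
  epoxy: σ_y = 74.20 MPa, ρ = 1157 kg/m³, cost = 13.00 $/kg
  aluminum alloy: M = 47.1 kN·m per $
  commercially pure titanium: M = 5.79 kN·m per $
  epoxy: M = 4.93 kN·m per $
  silicon carbide: M = 2.03 kN·m per $
The maximum is for aluminum alloy.

aluminum alloy, M = 47.1 kN·m per $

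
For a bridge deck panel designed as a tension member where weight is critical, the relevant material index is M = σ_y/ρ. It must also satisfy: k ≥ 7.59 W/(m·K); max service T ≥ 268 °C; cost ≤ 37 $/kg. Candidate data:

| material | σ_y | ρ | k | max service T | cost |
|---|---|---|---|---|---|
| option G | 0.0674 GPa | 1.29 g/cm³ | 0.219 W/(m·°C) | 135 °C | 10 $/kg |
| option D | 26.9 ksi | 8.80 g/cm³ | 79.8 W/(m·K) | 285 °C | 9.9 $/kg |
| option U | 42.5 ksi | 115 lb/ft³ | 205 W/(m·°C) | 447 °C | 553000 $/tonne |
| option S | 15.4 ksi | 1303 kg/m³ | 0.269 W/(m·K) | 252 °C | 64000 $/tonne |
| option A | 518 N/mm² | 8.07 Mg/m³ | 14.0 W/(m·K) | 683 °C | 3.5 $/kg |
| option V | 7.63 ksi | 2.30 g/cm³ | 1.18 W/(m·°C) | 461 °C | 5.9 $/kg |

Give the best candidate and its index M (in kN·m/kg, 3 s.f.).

Screen on constraints: k ≥ 7.59 W/(m·K); max service T ≥ 268 °C; cost ≤ 37 $/kg. Survivors: option D, option A.
After converting to SI:
  option D: σ_y = 185.5 MPa, ρ = 8800 kg/m³
  option A: σ_y = 518.0 MPa, ρ = 8070 kg/m³
  option A: M = 64.2 kN·m/kg
  option D: M = 21.1 kN·m/kg
Option A ranks first.

option A, M = 64.2 kN·m/kg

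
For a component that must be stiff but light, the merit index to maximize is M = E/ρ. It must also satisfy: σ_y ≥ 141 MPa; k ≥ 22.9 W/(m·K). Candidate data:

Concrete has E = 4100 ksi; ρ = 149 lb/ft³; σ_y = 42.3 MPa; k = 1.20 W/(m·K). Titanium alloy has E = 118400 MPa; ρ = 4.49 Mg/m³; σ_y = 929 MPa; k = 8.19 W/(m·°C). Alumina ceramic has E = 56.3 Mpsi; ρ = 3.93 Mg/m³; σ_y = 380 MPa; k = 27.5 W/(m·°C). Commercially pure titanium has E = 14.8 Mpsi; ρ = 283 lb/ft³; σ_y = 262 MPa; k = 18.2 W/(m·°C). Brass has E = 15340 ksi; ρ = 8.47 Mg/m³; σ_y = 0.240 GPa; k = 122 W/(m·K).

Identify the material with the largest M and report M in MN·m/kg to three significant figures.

alumina ceramic, M = 98.8 MN·m/kg

Screen on constraints: σ_y ≥ 141 MPa; k ≥ 22.9 W/(m·K). Survivors: alumina ceramic, brass.
Putting every candidate on a common basis:
  alumina ceramic: E = 388.2 GPa, ρ = 3930 kg/m³
  brass: E = 105.8 GPa, ρ = 8470 kg/m³
  alumina ceramic: M = 98.8 MN·m/kg
  brass: M = 12.5 MN·m/kg
The maximum is for alumina ceramic.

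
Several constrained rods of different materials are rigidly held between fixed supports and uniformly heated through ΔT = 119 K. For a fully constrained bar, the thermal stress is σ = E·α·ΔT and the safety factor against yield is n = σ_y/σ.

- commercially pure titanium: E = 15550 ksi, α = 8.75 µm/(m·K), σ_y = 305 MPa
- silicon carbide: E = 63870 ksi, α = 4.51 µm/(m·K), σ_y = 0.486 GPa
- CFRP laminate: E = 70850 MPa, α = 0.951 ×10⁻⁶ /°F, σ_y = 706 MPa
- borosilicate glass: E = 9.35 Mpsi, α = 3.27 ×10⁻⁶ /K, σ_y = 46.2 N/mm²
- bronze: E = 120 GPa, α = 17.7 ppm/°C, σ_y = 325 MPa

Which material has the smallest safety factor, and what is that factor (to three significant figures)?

Per material, after unit conversion:
  commercially pure titanium: E = 107.2, α = 8.75, σ_y = 305.0 → σ = 112 MPa, n = 2.73
  silicon carbide: E = 440.4, α = 4.51, σ_y = 486.0 → σ = 236 MPa, n = 2.06
  CFRP laminate: E = 70.85, α = 1.71, σ_y = 706.0 → σ = 14.4 MPa, n = 48.9
  borosilicate glass: E = 64.47, α = 3.27, σ_y = 46.20 → σ = 25.1 MPa, n = 1.84
  bronze: E = 120.0, α = 17.7, σ_y = 325.0 → σ = 253 MPa, n = 1.29
Smallest n: bronze with n = 1.29.

bronze, n = 1.29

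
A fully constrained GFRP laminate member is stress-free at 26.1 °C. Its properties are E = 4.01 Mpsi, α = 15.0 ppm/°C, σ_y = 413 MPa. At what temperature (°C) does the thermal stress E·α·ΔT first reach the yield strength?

E = 4.01 Mpsi = 27.65 GPa.
E·α·ΔT = 413.0 MPa ⇒ ΔT = 413.0 / (27.65×10³ × 15.0×10⁻⁶) = 995.9 K.
T = 26.1 + 995.9 = 1022 °C.

1020 °C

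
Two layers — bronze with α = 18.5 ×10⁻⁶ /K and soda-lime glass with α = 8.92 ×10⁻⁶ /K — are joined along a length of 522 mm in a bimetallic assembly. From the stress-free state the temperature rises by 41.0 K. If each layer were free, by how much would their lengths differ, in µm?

205 µm

Δα = |18.5 − 8.92|×10⁻⁶/K = 9.58×10⁻⁶/K.
ΔL_mismatch = Δα·L·ΔT = 9.58×10⁻⁶ × 522.0 mm × 41.0 K = 205 µm.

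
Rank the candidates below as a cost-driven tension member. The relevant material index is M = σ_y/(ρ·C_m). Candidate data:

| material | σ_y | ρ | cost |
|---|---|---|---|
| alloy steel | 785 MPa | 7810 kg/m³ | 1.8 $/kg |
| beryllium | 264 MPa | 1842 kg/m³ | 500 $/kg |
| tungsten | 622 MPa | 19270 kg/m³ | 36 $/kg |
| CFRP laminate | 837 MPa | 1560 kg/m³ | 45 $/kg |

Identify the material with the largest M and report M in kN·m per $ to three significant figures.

alloy steel, M = 55.8 kN·m per $

Evaluate M for each candidate:
  alloy steel: M = 55.8 kN·m per $
  CFRP laminate: M = 11.9 kN·m per $
  tungsten: M = 0.897 kN·m per $
  beryllium: M = 0.287 kN·m per $
Alloy steel has the largest M.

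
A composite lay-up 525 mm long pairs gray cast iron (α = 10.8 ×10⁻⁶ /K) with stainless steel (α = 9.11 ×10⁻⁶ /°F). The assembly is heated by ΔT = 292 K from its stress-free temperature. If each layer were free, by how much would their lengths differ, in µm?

stainless steel: α = 9.11×10⁻⁶/°F × 9/5 = 16.4×10⁻⁶/K.
Δα = |10.8 − 16.4|×10⁻⁶/K = 5.60×10⁻⁶/K.
ΔL_mismatch = Δα·L·ΔT = 5.60×10⁻⁶ × 525.0 mm × 292.0 K = 858 µm.

858 µm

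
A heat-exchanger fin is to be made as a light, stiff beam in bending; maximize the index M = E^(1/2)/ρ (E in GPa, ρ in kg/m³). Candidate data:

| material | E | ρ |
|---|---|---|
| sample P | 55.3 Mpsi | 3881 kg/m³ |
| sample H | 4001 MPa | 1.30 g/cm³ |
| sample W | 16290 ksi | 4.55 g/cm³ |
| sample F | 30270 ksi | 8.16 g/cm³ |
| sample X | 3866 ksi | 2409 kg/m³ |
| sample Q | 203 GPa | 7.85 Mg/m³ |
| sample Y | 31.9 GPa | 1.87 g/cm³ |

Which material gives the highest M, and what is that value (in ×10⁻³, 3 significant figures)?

Convert each candidate to consistent units, then evaluate M:
  sample P: E = 381.3 GPa, ρ = 3881 kg/m³
  sample H: E = 4.001 GPa, ρ = 1300 kg/m³
  sample W: E = 112.3 GPa, ρ = 4550 kg/m³
  sample F: E = 208.7 GPa, ρ = 8160 kg/m³
  sample X: E = 26.66 GPa, ρ = 2409 kg/m³
  sample Q: E = 203.0 GPa, ρ = 7850 kg/m³
  sample Y: E = 31.90 GPa, ρ = 1870 kg/m³
  sample P: M = 5.03×10⁻³
  sample Y: M = 3.02×10⁻³
  sample W: M = 2.33×10⁻³
  sample X: M = 2.14×10⁻³
  sample Q: M = 1.82×10⁻³
  sample F: M = 1.77×10⁻³
  sample H: M = 1.54×10⁻³
The maximum is for sample P.

sample P, M = 5.03×10⁻³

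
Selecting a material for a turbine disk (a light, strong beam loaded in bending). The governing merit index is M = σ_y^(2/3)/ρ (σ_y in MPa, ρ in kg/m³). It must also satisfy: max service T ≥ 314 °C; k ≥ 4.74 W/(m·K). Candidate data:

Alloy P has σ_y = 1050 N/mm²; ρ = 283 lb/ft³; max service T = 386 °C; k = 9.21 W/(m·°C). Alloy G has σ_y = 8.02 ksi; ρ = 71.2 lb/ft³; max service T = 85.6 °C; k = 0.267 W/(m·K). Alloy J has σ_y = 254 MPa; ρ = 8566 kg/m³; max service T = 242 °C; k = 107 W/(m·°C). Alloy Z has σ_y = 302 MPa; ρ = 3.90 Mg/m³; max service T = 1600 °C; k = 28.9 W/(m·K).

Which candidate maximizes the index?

Screen on constraints: max service T ≥ 314 °C; k ≥ 4.74 W/(m·K). Survivors: alloy P, alloy Z.
Normalizing units and computing the index:
  alloy P: σ_y = 1050 MPa, ρ = 4533 kg/m³
  alloy Z: σ_y = 302.0 MPa, ρ = 3900 kg/m³
  alloy P: M = 22.8×10⁻³
  alloy Z: M = 11.5×10⁻³
The maximum is for alloy P.

alloy P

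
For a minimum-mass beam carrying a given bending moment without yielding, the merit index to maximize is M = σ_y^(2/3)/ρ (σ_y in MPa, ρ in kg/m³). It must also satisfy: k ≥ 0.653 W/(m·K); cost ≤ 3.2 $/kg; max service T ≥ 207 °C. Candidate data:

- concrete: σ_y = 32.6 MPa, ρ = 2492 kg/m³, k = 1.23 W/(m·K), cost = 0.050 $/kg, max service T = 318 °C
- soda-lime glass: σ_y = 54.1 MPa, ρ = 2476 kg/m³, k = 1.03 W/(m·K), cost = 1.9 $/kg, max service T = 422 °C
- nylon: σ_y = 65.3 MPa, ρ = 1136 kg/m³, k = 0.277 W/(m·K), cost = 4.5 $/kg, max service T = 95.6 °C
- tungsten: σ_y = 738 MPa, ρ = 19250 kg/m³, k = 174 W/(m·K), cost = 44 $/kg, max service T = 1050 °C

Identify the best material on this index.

soda-lime glass

Screen on constraints: k ≥ 0.653 W/(m·K); cost ≤ 3.2 $/kg; max service T ≥ 207 °C. Survivors: concrete, soda-lime glass.
Evaluate M for each candidate:
  soda-lime glass: M = 5.78×10⁻³
  concrete: M = 4.10×10⁻³
Soda-lime glass ranks first.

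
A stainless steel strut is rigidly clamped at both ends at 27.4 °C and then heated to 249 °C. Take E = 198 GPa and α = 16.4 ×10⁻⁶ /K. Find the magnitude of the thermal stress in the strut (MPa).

720 MPa

ΔT = 221.6 K. Constrained thermal stress σ = E·α·ΔT = 198.0×10³ MPa × 16.4×10⁻⁶ × 221.6 = 720 MPa (compressive).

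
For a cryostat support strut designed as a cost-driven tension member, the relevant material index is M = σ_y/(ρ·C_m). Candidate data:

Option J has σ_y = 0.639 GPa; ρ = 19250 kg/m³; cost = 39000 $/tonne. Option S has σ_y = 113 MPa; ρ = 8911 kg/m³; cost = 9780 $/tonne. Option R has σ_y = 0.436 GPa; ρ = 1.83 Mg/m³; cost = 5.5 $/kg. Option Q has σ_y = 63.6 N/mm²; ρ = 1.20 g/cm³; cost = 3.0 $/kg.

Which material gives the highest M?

Normalizing units and computing the index:
  option J: σ_y = 639.0 MPa, ρ = 19250 kg/m³, cost = 39.00 $/kg
  option S: σ_y = 113.0 MPa, ρ = 8911 kg/m³, cost = 9.780 $/kg
  option R: σ_y = 436.0 MPa, ρ = 1830 kg/m³, cost = 5.500 $/kg
  option Q: σ_y = 63.60 MPa, ρ = 1200 kg/m³, cost = 3.000 $/kg
  option R: M = 43.3 kN·m per $
  option Q: M = 17.7 kN·m per $
  option S: M = 1.30 kN·m per $
  option J: M = 0.851 kN·m per $
The maximum is for option R.

option R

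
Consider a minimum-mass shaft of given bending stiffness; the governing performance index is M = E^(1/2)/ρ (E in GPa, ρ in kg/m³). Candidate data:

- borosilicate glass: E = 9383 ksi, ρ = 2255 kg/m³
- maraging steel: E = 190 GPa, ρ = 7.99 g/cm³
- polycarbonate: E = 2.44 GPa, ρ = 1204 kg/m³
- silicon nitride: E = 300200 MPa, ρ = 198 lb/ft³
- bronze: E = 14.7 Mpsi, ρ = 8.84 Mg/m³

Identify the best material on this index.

In SI units:
  borosilicate glass: E = 64.69 GPa, ρ = 2255 kg/m³
  maraging steel: E = 190.0 GPa, ρ = 7990 kg/m³
  polycarbonate: E = 2.440 GPa, ρ = 1204 kg/m³
  silicon nitride: E = 300.2 GPa, ρ = 3172 kg/m³
  bronze: E = 101.4 GPa, ρ = 8840 kg/m³
  silicon nitride: M = 5.46×10⁻³
  borosilicate glass: M = 3.57×10⁻³
  maraging steel: M = 1.73×10⁻³
  polycarbonate: M = 1.30×10⁻³
  bronze: M = 1.14×10⁻³
Silicon nitride has the largest M.

silicon nitride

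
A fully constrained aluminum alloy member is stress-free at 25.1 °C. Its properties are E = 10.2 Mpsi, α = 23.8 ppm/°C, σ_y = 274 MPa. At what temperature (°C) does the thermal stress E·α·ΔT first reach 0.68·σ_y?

E = 10.2 Mpsi = 70.33 GPa.
E·α·ΔT = 186.3 MPa ⇒ ΔT = 186.3 / (70.33×10³ × 23.8×10⁻⁶) = 111.3 K.
T = 25.1 + 111.3 = 136.4 °C.

136 °C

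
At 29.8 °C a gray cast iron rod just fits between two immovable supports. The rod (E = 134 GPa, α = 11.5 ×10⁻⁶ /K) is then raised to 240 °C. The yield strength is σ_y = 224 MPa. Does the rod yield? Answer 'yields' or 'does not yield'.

ΔT = 210.2 K. Constrained thermal stress σ = E·α·ΔT = 134.0×10³ MPa × 11.5×10⁻⁶ × 210.2 = 324 MPa (compressive).
Compare to σ_y = 224 MPa: σ ≥ σ_y, so it yields.

yields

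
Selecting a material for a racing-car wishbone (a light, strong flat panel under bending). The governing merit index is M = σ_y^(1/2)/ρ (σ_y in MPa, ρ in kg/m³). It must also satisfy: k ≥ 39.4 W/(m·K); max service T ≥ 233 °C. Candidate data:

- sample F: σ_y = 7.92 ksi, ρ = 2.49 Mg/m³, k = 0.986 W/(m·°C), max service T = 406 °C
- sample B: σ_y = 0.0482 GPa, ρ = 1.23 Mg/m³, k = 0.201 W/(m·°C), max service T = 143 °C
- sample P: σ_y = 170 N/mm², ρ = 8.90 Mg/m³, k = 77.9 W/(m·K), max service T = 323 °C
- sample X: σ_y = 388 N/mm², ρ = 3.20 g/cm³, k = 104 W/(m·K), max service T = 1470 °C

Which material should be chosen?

sample X

Screen on constraints: k ≥ 39.4 W/(m·K); max service T ≥ 233 °C. Survivors: sample P, sample X.
After converting to SI:
  sample P: σ_y = 170.0 MPa, ρ = 8900 kg/m³
  sample X: σ_y = 388.0 MPa, ρ = 3200 kg/m³
  sample X: M = 6.16×10⁻³
  sample P: M = 1.46×10⁻³
Sample X ranks first.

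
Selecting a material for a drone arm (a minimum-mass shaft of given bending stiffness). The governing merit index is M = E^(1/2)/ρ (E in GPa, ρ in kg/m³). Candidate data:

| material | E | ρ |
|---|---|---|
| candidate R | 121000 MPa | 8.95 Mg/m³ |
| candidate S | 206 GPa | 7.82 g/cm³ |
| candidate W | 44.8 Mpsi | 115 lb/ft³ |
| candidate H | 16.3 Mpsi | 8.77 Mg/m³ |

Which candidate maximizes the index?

Putting every candidate on a common basis:
  candidate R: E = 121.0 GPa, ρ = 8950 kg/m³
  candidate S: E = 206.0 GPa, ρ = 7820 kg/m³
  candidate W: E = 308.9 GPa, ρ = 1842 kg/m³
  candidate H: E = 112.4 GPa, ρ = 8770 kg/m³
  candidate W: M = 9.54×10⁻³
  candidate S: M = 1.84×10⁻³
  candidate R: M = 1.23×10⁻³
  candidate H: M = 1.21×10⁻³
Candidate W ranks first.

candidate W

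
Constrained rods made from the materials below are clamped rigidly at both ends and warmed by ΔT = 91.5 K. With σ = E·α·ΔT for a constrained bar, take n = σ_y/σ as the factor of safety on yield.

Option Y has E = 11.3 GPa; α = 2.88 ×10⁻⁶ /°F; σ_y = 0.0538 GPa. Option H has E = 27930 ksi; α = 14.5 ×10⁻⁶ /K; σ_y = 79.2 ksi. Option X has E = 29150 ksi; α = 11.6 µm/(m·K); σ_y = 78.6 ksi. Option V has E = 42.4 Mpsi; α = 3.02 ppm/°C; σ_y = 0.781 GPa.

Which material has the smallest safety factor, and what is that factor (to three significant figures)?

Converting E to GPa, α to ×10⁻⁶/K, σ_y to MPa, then σ and n for each:
  option Y: E = 11.30, α = 5.18, σ_y = 53.80 → σ = 5.36 MPa, n = 10.0
  option H: E = 192.6, α = 14.5, σ_y = 546.1 → σ = 255 MPa, n = 2.14
  option X: E = 201.0, α = 11.6, σ_y = 541.9 → σ = 213 MPa, n = 2.54
  option V: E = 292.3, α = 3.02, σ_y = 781.0 → σ = 80.8 MPa, n = 9.67
Option H has the lowest safety factor, n = 2.14.

option H, n = 2.14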